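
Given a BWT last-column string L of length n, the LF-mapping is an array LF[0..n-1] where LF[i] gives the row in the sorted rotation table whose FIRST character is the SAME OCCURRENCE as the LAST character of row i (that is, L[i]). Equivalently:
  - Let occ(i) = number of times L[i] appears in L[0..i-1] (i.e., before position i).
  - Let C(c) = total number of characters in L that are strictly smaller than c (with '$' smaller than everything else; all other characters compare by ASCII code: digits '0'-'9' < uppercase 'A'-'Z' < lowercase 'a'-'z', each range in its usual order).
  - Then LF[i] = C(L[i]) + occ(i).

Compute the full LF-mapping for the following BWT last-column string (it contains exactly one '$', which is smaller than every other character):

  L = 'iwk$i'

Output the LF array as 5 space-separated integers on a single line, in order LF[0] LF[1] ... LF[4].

Answer: 1 4 3 0 2

Derivation:
Char counts: '$':1, 'i':2, 'k':1, 'w':1
C (first-col start): C('$')=0, C('i')=1, C('k')=3, C('w')=4
L[0]='i': occ=0, LF[0]=C('i')+0=1+0=1
L[1]='w': occ=0, LF[1]=C('w')+0=4+0=4
L[2]='k': occ=0, LF[2]=C('k')+0=3+0=3
L[3]='$': occ=0, LF[3]=C('$')+0=0+0=0
L[4]='i': occ=1, LF[4]=C('i')+1=1+1=2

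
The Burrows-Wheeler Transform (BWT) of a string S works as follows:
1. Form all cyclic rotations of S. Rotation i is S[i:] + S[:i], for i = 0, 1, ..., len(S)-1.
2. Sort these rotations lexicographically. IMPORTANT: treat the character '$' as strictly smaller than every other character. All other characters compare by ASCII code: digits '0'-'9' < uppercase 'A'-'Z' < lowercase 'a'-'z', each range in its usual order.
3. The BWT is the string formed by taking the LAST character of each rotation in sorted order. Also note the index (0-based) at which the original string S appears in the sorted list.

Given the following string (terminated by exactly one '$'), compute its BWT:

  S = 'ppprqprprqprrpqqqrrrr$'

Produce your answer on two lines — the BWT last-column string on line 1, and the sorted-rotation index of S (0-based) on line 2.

All 22 rotations (rotation i = S[i:]+S[:i]):
  rot[0] = ppprqprprqprrpqqqrrrr$
  rot[1] = pprqprprqprrpqqqrrrr$p
  rot[2] = prqprprqprrpqqqrrrr$pp
  rot[3] = rqprprqprrpqqqrrrr$ppp
  rot[4] = qprprqprrpqqqrrrr$pppr
  rot[5] = prprqprrpqqqrrrr$ppprq
  rot[6] = rprqprrpqqqrrrr$ppprqp
  rot[7] = prqprrpqqqrrrr$ppprqpr
  rot[8] = rqprrpqqqrrrr$ppprqprp
  rot[9] = qprrpqqqrrrr$ppprqprpr
  rot[10] = prrpqqqrrrr$ppprqprprq
  rot[11] = rrpqqqrrrr$ppprqprprqp
  rot[12] = rpqqqrrrr$ppprqprprqpr
  rot[13] = pqqqrrrr$ppprqprprqprr
  rot[14] = qqqrrrr$ppprqprprqprrp
  rot[15] = qqrrrr$ppprqprprqprrpq
  rot[16] = qrrrr$ppprqprprqprrpqq
  rot[17] = rrrr$ppprqprprqprrpqqq
  rot[18] = rrr$ppprqprprqprrpqqqr
  rot[19] = rr$ppprqprprqprrpqqqrr
  rot[20] = r$ppprqprprqprrpqqqrrr
  rot[21] = $ppprqprprqprrpqqqrrrr
Sorted (with $ < everything):
  sorted[0] = $ppprqprprqprrpqqqrrrr  (last char: 'r')
  sorted[1] = ppprqprprqprrpqqqrrrr$  (last char: '$')
  sorted[2] = pprqprprqprrpqqqrrrr$p  (last char: 'p')
  sorted[3] = pqqqrrrr$ppprqprprqprr  (last char: 'r')
  sorted[4] = prprqprrpqqqrrrr$ppprq  (last char: 'q')
  sorted[5] = prqprprqprrpqqqrrrr$pp  (last char: 'p')
  sorted[6] = prqprrpqqqrrrr$ppprqpr  (last char: 'r')
  sorted[7] = prrpqqqrrrr$ppprqprprq  (last char: 'q')
  sorted[8] = qprprqprrpqqqrrrr$pppr  (last char: 'r')
  sorted[9] = qprrpqqqrrrr$ppprqprpr  (last char: 'r')
  sorted[10] = qqqrrrr$ppprqprprqprrp  (last char: 'p')
  sorted[11] = qqrrrr$ppprqprprqprrpq  (last char: 'q')
  sorted[12] = qrrrr$ppprqprprqprrpqq  (last char: 'q')
  sorted[13] = r$ppprqprprqprrpqqqrrr  (last char: 'r')
  sorted[14] = rpqqqrrrr$ppprqprprqpr  (last char: 'r')
  sorted[15] = rprqprrpqqqrrrr$ppprqp  (last char: 'p')
  sorted[16] = rqprprqprrpqqqrrrr$ppp  (last char: 'p')
  sorted[17] = rqprrpqqqrrrr$ppprqprp  (last char: 'p')
  sorted[18] = rr$ppprqprprqprrpqqqrr  (last char: 'r')
  sorted[19] = rrpqqqrrrr$ppprqprprqp  (last char: 'p')
  sorted[20] = rrr$ppprqprprqprrpqqqr  (last char: 'r')
  sorted[21] = rrrr$ppprqprprqprrpqqq  (last char: 'q')
Last column: r$prqprqrrpqqrrppprprq
Original string S is at sorted index 1

Answer: r$prqprqrrpqqrrppprprq
1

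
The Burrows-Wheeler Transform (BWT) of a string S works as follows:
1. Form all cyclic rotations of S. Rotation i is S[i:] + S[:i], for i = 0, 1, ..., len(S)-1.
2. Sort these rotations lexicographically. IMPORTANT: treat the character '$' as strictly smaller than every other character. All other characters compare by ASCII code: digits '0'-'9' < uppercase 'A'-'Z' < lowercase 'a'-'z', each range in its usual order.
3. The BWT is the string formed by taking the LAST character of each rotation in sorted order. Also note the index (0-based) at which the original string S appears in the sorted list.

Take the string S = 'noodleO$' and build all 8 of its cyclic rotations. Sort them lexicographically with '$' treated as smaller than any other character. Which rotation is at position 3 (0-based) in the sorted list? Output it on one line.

All 8 rotations (rotation i = S[i:]+S[:i]):
  rot[0] = noodleO$
  rot[1] = oodleO$n
  rot[2] = odleO$no
  rot[3] = dleO$noo
  rot[4] = leO$nood
  rot[5] = eO$noodl
  rot[6] = O$noodle
  rot[7] = $noodleO
Sorted (with $ < everything):
  sorted[0] = $noodleO
  sorted[1] = O$noodle
  sorted[2] = dleO$noo
  sorted[3] = eO$noodl
  sorted[4] = leO$nood
  sorted[5] = noodleO$
  sorted[6] = odleO$no
  sorted[7] = oodleO$n
sorted[3] = eO$noodl

Answer: eO$noodl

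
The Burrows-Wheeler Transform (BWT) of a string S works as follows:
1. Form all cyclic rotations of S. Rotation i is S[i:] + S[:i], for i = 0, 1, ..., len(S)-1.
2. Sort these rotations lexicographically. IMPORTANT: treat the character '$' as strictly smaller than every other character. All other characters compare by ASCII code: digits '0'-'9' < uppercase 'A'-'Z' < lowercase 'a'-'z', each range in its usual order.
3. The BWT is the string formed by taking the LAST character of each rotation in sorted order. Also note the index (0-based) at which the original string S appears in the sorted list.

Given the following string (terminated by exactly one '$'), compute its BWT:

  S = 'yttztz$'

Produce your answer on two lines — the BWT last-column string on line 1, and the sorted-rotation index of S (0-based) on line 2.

Answer: zyzt$tt
4

Derivation:
All 7 rotations (rotation i = S[i:]+S[:i]):
  rot[0] = yttztz$
  rot[1] = ttztz$y
  rot[2] = tztz$yt
  rot[3] = ztz$ytt
  rot[4] = tz$yttz
  rot[5] = z$yttzt
  rot[6] = $yttztz
Sorted (with $ < everything):
  sorted[0] = $yttztz  (last char: 'z')
  sorted[1] = ttztz$y  (last char: 'y')
  sorted[2] = tz$yttz  (last char: 'z')
  sorted[3] = tztz$yt  (last char: 't')
  sorted[4] = yttztz$  (last char: '$')
  sorted[5] = z$yttzt  (last char: 't')
  sorted[6] = ztz$ytt  (last char: 't')
Last column: zyzt$tt
Original string S is at sorted index 4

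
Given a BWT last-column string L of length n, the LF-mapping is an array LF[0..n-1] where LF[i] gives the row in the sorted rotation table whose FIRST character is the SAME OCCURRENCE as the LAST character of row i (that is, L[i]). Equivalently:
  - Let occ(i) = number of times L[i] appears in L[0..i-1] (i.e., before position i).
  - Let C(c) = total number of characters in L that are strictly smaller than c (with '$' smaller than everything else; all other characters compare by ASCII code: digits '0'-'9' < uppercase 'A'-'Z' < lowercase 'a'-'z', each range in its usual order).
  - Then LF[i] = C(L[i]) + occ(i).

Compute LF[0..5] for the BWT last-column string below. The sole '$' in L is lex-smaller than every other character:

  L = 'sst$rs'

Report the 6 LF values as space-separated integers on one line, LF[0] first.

Answer: 2 3 5 0 1 4

Derivation:
Char counts: '$':1, 'r':1, 's':3, 't':1
C (first-col start): C('$')=0, C('r')=1, C('s')=2, C('t')=5
L[0]='s': occ=0, LF[0]=C('s')+0=2+0=2
L[1]='s': occ=1, LF[1]=C('s')+1=2+1=3
L[2]='t': occ=0, LF[2]=C('t')+0=5+0=5
L[3]='$': occ=0, LF[3]=C('$')+0=0+0=0
L[4]='r': occ=0, LF[4]=C('r')+0=1+0=1
L[5]='s': occ=2, LF[5]=C('s')+2=2+2=4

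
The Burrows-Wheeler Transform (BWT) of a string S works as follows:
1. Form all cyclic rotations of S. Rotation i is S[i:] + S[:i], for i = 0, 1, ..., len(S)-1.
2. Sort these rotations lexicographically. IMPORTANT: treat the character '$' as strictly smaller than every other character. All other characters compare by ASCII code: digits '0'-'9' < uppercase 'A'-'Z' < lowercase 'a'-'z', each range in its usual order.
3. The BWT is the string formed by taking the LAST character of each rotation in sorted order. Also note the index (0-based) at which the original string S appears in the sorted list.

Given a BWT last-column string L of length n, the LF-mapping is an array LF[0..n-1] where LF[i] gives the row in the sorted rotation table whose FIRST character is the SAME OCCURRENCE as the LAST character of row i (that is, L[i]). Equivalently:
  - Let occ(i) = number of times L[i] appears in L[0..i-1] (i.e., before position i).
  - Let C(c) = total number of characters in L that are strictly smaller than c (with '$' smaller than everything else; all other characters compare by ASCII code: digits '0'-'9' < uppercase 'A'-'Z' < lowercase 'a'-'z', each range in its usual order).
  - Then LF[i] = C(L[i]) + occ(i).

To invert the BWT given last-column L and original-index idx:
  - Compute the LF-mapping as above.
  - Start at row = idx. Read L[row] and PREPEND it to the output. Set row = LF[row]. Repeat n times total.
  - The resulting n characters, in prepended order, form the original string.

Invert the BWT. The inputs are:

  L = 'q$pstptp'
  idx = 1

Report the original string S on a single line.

LF mapping: 4 0 1 5 6 2 7 3
Walk LF starting at row 1, prepending L[row]:
  step 1: row=1, L[1]='$', prepend. Next row=LF[1]=0
  step 2: row=0, L[0]='q', prepend. Next row=LF[0]=4
  step 3: row=4, L[4]='t', prepend. Next row=LF[4]=6
  step 4: row=6, L[6]='t', prepend. Next row=LF[6]=7
  step 5: row=7, L[7]='p', prepend. Next row=LF[7]=3
  step 6: row=3, L[3]='s', prepend. Next row=LF[3]=5
  step 7: row=5, L[5]='p', prepend. Next row=LF[5]=2
  step 8: row=2, L[2]='p', prepend. Next row=LF[2]=1
Reversed output: ppspttq$

Answer: ppspttq$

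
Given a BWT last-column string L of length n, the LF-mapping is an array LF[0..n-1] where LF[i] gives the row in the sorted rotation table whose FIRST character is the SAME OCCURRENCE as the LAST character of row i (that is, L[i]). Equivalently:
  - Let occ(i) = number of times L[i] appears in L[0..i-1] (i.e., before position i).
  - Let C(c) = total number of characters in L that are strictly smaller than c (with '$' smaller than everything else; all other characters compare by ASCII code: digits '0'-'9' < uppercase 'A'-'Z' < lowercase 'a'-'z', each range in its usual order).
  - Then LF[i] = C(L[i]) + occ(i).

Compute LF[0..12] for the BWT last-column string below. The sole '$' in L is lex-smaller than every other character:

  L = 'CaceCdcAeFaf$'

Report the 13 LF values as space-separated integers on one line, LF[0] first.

Char counts: '$':1, 'A':1, 'C':2, 'F':1, 'a':2, 'c':2, 'd':1, 'e':2, 'f':1
C (first-col start): C('$')=0, C('A')=1, C('C')=2, C('F')=4, C('a')=5, C('c')=7, C('d')=9, C('e')=10, C('f')=12
L[0]='C': occ=0, LF[0]=C('C')+0=2+0=2
L[1]='a': occ=0, LF[1]=C('a')+0=5+0=5
L[2]='c': occ=0, LF[2]=C('c')+0=7+0=7
L[3]='e': occ=0, LF[3]=C('e')+0=10+0=10
L[4]='C': occ=1, LF[4]=C('C')+1=2+1=3
L[5]='d': occ=0, LF[5]=C('d')+0=9+0=9
L[6]='c': occ=1, LF[6]=C('c')+1=7+1=8
L[7]='A': occ=0, LF[7]=C('A')+0=1+0=1
L[8]='e': occ=1, LF[8]=C('e')+1=10+1=11
L[9]='F': occ=0, LF[9]=C('F')+0=4+0=4
L[10]='a': occ=1, LF[10]=C('a')+1=5+1=6
L[11]='f': occ=0, LF[11]=C('f')+0=12+0=12
L[12]='$': occ=0, LF[12]=C('$')+0=0+0=0

Answer: 2 5 7 10 3 9 8 1 11 4 6 12 0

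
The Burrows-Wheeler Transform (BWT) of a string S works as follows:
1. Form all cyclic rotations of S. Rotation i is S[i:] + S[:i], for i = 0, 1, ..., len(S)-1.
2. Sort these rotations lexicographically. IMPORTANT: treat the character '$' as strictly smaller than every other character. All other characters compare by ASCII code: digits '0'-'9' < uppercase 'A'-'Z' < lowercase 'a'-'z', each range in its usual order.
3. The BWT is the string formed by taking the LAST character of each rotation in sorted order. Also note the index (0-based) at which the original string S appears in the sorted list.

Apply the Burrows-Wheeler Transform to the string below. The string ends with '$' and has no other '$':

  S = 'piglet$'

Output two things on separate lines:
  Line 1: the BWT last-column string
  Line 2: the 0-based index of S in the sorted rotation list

All 7 rotations (rotation i = S[i:]+S[:i]):
  rot[0] = piglet$
  rot[1] = iglet$p
  rot[2] = glet$pi
  rot[3] = let$pig
  rot[4] = et$pigl
  rot[5] = t$pigle
  rot[6] = $piglet
Sorted (with $ < everything):
  sorted[0] = $piglet  (last char: 't')
  sorted[1] = et$pigl  (last char: 'l')
  sorted[2] = glet$pi  (last char: 'i')
  sorted[3] = iglet$p  (last char: 'p')
  sorted[4] = let$pig  (last char: 'g')
  sorted[5] = piglet$  (last char: '$')
  sorted[6] = t$pigle  (last char: 'e')
Last column: tlipg$e
Original string S is at sorted index 5

Answer: tlipg$e
5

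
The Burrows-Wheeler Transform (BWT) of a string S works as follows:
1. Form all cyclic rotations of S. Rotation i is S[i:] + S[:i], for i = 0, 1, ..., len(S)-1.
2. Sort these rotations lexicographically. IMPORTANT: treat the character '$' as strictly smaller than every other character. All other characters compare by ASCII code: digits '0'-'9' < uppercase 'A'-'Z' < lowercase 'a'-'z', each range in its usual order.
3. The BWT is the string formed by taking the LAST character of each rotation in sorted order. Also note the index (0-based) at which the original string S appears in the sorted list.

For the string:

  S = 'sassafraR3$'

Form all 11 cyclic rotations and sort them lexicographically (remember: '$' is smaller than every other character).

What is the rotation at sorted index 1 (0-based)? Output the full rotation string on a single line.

Answer: 3$sassafraR

Derivation:
All 11 rotations (rotation i = S[i:]+S[:i]):
  rot[0] = sassafraR3$
  rot[1] = assafraR3$s
  rot[2] = ssafraR3$sa
  rot[3] = safraR3$sas
  rot[4] = afraR3$sass
  rot[5] = fraR3$sassa
  rot[6] = raR3$sassaf
  rot[7] = aR3$sassafr
  rot[8] = R3$sassafra
  rot[9] = 3$sassafraR
  rot[10] = $sassafraR3
Sorted (with $ < everything):
  sorted[0] = $sassafraR3
  sorted[1] = 3$sassafraR
  sorted[2] = R3$sassafra
  sorted[3] = aR3$sassafr
  sorted[4] = afraR3$sass
  sorted[5] = assafraR3$s
  sorted[6] = fraR3$sassa
  sorted[7] = raR3$sassaf
  sorted[8] = safraR3$sas
  sorted[9] = sassafraR3$
  sorted[10] = ssafraR3$sa
sorted[1] = 3$sassafraR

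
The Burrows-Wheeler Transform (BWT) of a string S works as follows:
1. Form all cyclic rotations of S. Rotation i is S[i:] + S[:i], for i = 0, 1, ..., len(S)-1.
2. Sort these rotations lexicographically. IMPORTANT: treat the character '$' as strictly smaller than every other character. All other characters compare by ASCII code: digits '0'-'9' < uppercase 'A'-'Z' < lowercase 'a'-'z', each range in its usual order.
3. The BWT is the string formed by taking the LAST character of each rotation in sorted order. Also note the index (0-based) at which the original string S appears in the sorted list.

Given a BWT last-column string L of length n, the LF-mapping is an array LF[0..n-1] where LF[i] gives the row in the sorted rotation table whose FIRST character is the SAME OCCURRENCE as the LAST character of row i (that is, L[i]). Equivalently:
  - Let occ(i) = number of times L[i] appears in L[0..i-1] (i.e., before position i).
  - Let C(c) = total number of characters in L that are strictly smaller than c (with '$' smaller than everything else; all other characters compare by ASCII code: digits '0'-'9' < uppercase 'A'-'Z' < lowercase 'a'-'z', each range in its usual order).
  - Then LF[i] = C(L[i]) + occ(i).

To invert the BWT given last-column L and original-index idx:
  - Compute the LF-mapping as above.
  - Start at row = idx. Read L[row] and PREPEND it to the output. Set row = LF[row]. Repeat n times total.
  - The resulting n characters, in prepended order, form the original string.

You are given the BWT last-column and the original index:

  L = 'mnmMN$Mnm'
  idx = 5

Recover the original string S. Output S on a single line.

LF mapping: 4 7 5 1 3 0 2 8 6
Walk LF starting at row 5, prepending L[row]:
  step 1: row=5, L[5]='$', prepend. Next row=LF[5]=0
  step 2: row=0, L[0]='m', prepend. Next row=LF[0]=4
  step 3: row=4, L[4]='N', prepend. Next row=LF[4]=3
  step 4: row=3, L[3]='M', prepend. Next row=LF[3]=1
  step 5: row=1, L[1]='n', prepend. Next row=LF[1]=7
  step 6: row=7, L[7]='n', prepend. Next row=LF[7]=8
  step 7: row=8, L[8]='m', prepend. Next row=LF[8]=6
  step 8: row=6, L[6]='M', prepend. Next row=LF[6]=2
  step 9: row=2, L[2]='m', prepend. Next row=LF[2]=5
Reversed output: mMmnnMNm$

Answer: mMmnnMNm$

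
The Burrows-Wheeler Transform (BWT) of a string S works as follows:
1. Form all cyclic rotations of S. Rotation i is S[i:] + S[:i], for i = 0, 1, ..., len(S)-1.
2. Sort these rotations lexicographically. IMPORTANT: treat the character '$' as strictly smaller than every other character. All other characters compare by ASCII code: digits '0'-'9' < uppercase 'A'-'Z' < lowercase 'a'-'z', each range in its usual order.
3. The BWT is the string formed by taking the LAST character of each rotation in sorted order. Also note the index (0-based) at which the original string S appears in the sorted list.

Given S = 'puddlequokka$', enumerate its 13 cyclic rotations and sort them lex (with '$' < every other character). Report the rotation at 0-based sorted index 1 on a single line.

All 13 rotations (rotation i = S[i:]+S[:i]):
  rot[0] = puddlequokka$
  rot[1] = uddlequokka$p
  rot[2] = ddlequokka$pu
  rot[3] = dlequokka$pud
  rot[4] = lequokka$pudd
  rot[5] = equokka$puddl
  rot[6] = quokka$puddle
  rot[7] = uokka$puddleq
  rot[8] = okka$puddlequ
  rot[9] = kka$puddlequo
  rot[10] = ka$puddlequok
  rot[11] = a$puddlequokk
  rot[12] = $puddlequokka
Sorted (with $ < everything):
  sorted[0] = $puddlequokka
  sorted[1] = a$puddlequokk
  sorted[2] = ddlequokka$pu
  sorted[3] = dlequokka$pud
  sorted[4] = equokka$puddl
  sorted[5] = ka$puddlequok
  sorted[6] = kka$puddlequo
  sorted[7] = lequokka$pudd
  sorted[8] = okka$puddlequ
  sorted[9] = puddlequokka$
  sorted[10] = quokka$puddle
  sorted[11] = uddlequokka$p
  sorted[12] = uokka$puddleq
sorted[1] = a$puddlequokk

Answer: a$puddlequokk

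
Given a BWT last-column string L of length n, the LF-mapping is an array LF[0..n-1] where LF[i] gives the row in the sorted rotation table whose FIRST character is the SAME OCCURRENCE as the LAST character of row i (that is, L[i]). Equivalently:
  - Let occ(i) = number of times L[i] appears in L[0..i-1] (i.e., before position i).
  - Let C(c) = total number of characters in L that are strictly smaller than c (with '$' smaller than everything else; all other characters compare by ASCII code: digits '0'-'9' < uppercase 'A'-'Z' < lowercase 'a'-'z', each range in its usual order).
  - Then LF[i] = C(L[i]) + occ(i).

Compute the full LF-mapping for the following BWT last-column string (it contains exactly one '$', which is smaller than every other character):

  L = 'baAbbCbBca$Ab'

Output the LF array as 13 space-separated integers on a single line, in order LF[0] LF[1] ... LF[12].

Answer: 7 5 1 8 9 4 10 3 12 6 0 2 11

Derivation:
Char counts: '$':1, 'A':2, 'B':1, 'C':1, 'a':2, 'b':5, 'c':1
C (first-col start): C('$')=0, C('A')=1, C('B')=3, C('C')=4, C('a')=5, C('b')=7, C('c')=12
L[0]='b': occ=0, LF[0]=C('b')+0=7+0=7
L[1]='a': occ=0, LF[1]=C('a')+0=5+0=5
L[2]='A': occ=0, LF[2]=C('A')+0=1+0=1
L[3]='b': occ=1, LF[3]=C('b')+1=7+1=8
L[4]='b': occ=2, LF[4]=C('b')+2=7+2=9
L[5]='C': occ=0, LF[5]=C('C')+0=4+0=4
L[6]='b': occ=3, LF[6]=C('b')+3=7+3=10
L[7]='B': occ=0, LF[7]=C('B')+0=3+0=3
L[8]='c': occ=0, LF[8]=C('c')+0=12+0=12
L[9]='a': occ=1, LF[9]=C('a')+1=5+1=6
L[10]='$': occ=0, LF[10]=C('$')+0=0+0=0
L[11]='A': occ=1, LF[11]=C('A')+1=1+1=2
L[12]='b': occ=4, LF[12]=C('b')+4=7+4=11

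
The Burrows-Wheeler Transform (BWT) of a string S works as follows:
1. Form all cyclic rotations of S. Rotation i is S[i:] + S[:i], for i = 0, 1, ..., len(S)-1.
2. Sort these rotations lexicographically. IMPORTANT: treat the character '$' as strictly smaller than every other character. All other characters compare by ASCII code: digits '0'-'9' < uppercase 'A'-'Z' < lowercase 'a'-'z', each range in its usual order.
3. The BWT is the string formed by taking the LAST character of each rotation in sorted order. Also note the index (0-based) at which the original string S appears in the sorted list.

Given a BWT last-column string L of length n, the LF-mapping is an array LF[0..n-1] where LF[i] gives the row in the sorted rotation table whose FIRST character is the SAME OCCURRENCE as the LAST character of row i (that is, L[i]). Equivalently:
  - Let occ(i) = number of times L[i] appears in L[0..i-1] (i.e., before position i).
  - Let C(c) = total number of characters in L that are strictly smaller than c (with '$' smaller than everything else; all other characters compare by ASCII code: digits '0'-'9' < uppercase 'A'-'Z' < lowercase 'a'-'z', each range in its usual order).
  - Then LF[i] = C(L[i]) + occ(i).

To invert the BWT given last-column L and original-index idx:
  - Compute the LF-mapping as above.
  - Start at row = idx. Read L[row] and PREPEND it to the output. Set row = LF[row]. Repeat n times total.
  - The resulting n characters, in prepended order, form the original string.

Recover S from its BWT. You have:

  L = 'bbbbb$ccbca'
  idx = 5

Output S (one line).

LF mapping: 2 3 4 5 6 0 8 9 7 10 1
Walk LF starting at row 5, prepending L[row]:
  step 1: row=5, L[5]='$', prepend. Next row=LF[5]=0
  step 2: row=0, L[0]='b', prepend. Next row=LF[0]=2
  step 3: row=2, L[2]='b', prepend. Next row=LF[2]=4
  step 4: row=4, L[4]='b', prepend. Next row=LF[4]=6
  step 5: row=6, L[6]='c', prepend. Next row=LF[6]=8
  step 6: row=8, L[8]='b', prepend. Next row=LF[8]=7
  step 7: row=7, L[7]='c', prepend. Next row=LF[7]=9
  step 8: row=9, L[9]='c', prepend. Next row=LF[9]=10
  step 9: row=10, L[10]='a', prepend. Next row=LF[10]=1
  step 10: row=1, L[1]='b', prepend. Next row=LF[1]=3
  step 11: row=3, L[3]='b', prepend. Next row=LF[3]=5
Reversed output: bbaccbcbbb$

Answer: bbaccbcbbb$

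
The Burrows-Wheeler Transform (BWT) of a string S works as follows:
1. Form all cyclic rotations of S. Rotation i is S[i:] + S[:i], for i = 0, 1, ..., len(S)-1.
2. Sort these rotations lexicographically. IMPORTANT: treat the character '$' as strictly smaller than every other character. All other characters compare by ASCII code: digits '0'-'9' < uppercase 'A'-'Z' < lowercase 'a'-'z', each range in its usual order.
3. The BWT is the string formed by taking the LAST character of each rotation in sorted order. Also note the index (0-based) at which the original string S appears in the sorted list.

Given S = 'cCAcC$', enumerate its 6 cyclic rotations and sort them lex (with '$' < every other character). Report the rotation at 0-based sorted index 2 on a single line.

Answer: C$cCAc

Derivation:
All 6 rotations (rotation i = S[i:]+S[:i]):
  rot[0] = cCAcC$
  rot[1] = CAcC$c
  rot[2] = AcC$cC
  rot[3] = cC$cCA
  rot[4] = C$cCAc
  rot[5] = $cCAcC
Sorted (with $ < everything):
  sorted[0] = $cCAcC
  sorted[1] = AcC$cC
  sorted[2] = C$cCAc
  sorted[3] = CAcC$c
  sorted[4] = cC$cCA
  sorted[5] = cCAcC$
sorted[2] = C$cCAc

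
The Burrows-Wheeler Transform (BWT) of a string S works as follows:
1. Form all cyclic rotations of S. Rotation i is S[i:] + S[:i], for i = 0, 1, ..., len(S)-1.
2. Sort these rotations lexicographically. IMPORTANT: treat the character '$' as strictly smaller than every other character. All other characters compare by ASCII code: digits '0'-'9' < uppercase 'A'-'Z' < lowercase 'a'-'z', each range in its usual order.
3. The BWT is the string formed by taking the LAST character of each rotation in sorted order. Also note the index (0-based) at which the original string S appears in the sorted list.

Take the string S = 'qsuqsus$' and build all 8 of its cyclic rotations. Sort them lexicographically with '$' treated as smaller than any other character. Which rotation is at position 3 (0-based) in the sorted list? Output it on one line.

Answer: s$qsuqsu

Derivation:
All 8 rotations (rotation i = S[i:]+S[:i]):
  rot[0] = qsuqsus$
  rot[1] = suqsus$q
  rot[2] = uqsus$qs
  rot[3] = qsus$qsu
  rot[4] = sus$qsuq
  rot[5] = us$qsuqs
  rot[6] = s$qsuqsu
  rot[7] = $qsuqsus
Sorted (with $ < everything):
  sorted[0] = $qsuqsus
  sorted[1] = qsuqsus$
  sorted[2] = qsus$qsu
  sorted[3] = s$qsuqsu
  sorted[4] = suqsus$q
  sorted[5] = sus$qsuq
  sorted[6] = uqsus$qs
  sorted[7] = us$qsuqs
sorted[3] = s$qsuqsu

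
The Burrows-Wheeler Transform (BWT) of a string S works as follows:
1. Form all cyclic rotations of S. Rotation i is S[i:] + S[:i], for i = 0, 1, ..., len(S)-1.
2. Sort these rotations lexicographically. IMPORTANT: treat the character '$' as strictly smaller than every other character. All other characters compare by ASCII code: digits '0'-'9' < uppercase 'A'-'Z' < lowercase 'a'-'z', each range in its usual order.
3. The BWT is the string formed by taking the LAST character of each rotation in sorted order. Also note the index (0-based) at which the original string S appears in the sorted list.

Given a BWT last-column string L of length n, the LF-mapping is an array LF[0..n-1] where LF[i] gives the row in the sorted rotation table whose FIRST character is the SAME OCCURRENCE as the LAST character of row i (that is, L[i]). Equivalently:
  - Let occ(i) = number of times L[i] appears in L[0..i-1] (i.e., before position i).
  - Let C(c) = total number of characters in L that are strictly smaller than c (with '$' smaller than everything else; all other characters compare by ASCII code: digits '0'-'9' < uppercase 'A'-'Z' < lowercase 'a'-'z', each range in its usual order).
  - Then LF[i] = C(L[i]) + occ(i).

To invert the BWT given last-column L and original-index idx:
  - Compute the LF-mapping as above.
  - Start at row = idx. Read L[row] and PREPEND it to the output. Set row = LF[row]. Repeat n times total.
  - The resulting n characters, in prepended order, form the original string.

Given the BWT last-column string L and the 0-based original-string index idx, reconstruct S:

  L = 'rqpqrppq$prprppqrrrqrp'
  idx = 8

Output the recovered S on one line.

Answer: prrrrqppqrrqrpqpppqpr$

Derivation:
LF mapping: 14 9 1 10 15 2 3 11 0 4 16 5 17 6 7 12 18 19 20 13 21 8
Walk LF starting at row 8, prepending L[row]:
  step 1: row=8, L[8]='$', prepend. Next row=LF[8]=0
  step 2: row=0, L[0]='r', prepend. Next row=LF[0]=14
  step 3: row=14, L[14]='p', prepend. Next row=LF[14]=7
  step 4: row=7, L[7]='q', prepend. Next row=LF[7]=11
  step 5: row=11, L[11]='p', prepend. Next row=LF[11]=5
  step 6: row=5, L[5]='p', prepend. Next row=LF[5]=2
  step 7: row=2, L[2]='p', prepend. Next row=LF[2]=1
  step 8: row=1, L[1]='q', prepend. Next row=LF[1]=9
  step 9: row=9, L[9]='p', prepend. Next row=LF[9]=4
  step 10: row=4, L[4]='r', prepend. Next row=LF[4]=15
  step 11: row=15, L[15]='q', prepend. Next row=LF[15]=12
  step 12: row=12, L[12]='r', prepend. Next row=LF[12]=17
  step 13: row=17, L[17]='r', prepend. Next row=LF[17]=19
  step 14: row=19, L[19]='q', prepend. Next row=LF[19]=13
  step 15: row=13, L[13]='p', prepend. Next row=LF[13]=6
  step 16: row=6, L[6]='p', prepend. Next row=LF[6]=3
  step 17: row=3, L[3]='q', prepend. Next row=LF[3]=10
  step 18: row=10, L[10]='r', prepend. Next row=LF[10]=16
  step 19: row=16, L[16]='r', prepend. Next row=LF[16]=18
  step 20: row=18, L[18]='r', prepend. Next row=LF[18]=20
  step 21: row=20, L[20]='r', prepend. Next row=LF[20]=21
  step 22: row=21, L[21]='p', prepend. Next row=LF[21]=8
Reversed output: prrrrqppqrrqrpqpppqpr$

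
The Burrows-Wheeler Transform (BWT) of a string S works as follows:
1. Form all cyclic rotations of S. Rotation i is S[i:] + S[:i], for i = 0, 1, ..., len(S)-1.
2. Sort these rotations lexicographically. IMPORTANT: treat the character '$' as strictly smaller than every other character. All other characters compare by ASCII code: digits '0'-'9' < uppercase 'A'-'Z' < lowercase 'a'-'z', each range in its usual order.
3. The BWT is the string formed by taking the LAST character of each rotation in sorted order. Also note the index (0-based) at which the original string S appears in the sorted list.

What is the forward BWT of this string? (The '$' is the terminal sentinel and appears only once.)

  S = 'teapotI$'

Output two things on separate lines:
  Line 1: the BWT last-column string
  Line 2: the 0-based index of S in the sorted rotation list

All 8 rotations (rotation i = S[i:]+S[:i]):
  rot[0] = teapotI$
  rot[1] = eapotI$t
  rot[2] = apotI$te
  rot[3] = potI$tea
  rot[4] = otI$teap
  rot[5] = tI$teapo
  rot[6] = I$teapot
  rot[7] = $teapotI
Sorted (with $ < everything):
  sorted[0] = $teapotI  (last char: 'I')
  sorted[1] = I$teapot  (last char: 't')
  sorted[2] = apotI$te  (last char: 'e')
  sorted[3] = eapotI$t  (last char: 't')
  sorted[4] = otI$teap  (last char: 'p')
  sorted[5] = potI$tea  (last char: 'a')
  sorted[6] = tI$teapo  (last char: 'o')
  sorted[7] = teapotI$  (last char: '$')
Last column: Itetpao$
Original string S is at sorted index 7

Answer: Itetpao$
7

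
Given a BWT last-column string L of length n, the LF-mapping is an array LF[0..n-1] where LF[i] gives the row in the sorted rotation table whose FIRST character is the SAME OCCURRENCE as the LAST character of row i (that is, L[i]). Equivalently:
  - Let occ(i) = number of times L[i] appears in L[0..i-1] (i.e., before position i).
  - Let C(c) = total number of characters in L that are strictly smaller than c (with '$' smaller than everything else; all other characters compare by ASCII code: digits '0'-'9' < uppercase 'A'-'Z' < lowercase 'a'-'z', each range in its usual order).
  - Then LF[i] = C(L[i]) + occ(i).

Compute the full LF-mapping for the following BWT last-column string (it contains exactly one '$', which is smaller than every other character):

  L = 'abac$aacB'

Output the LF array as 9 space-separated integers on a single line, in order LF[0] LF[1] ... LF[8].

Char counts: '$':1, 'B':1, 'a':4, 'b':1, 'c':2
C (first-col start): C('$')=0, C('B')=1, C('a')=2, C('b')=6, C('c')=7
L[0]='a': occ=0, LF[0]=C('a')+0=2+0=2
L[1]='b': occ=0, LF[1]=C('b')+0=6+0=6
L[2]='a': occ=1, LF[2]=C('a')+1=2+1=3
L[3]='c': occ=0, LF[3]=C('c')+0=7+0=7
L[4]='$': occ=0, LF[4]=C('$')+0=0+0=0
L[5]='a': occ=2, LF[5]=C('a')+2=2+2=4
L[6]='a': occ=3, LF[6]=C('a')+3=2+3=5
L[7]='c': occ=1, LF[7]=C('c')+1=7+1=8
L[8]='B': occ=0, LF[8]=C('B')+0=1+0=1

Answer: 2 6 3 7 0 4 5 8 1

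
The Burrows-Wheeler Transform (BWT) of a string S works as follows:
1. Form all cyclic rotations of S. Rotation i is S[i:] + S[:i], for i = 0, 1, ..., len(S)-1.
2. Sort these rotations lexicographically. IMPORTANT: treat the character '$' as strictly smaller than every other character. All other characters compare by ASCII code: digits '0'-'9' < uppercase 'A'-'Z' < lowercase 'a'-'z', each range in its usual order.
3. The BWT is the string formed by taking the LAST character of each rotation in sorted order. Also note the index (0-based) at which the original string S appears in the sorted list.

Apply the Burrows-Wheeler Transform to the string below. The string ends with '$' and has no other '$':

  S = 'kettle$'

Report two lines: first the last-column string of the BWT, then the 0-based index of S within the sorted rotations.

All 7 rotations (rotation i = S[i:]+S[:i]):
  rot[0] = kettle$
  rot[1] = ettle$k
  rot[2] = ttle$ke
  rot[3] = tle$ket
  rot[4] = le$kett
  rot[5] = e$kettl
  rot[6] = $kettle
Sorted (with $ < everything):
  sorted[0] = $kettle  (last char: 'e')
  sorted[1] = e$kettl  (last char: 'l')
  sorted[2] = ettle$k  (last char: 'k')
  sorted[3] = kettle$  (last char: '$')
  sorted[4] = le$kett  (last char: 't')
  sorted[5] = tle$ket  (last char: 't')
  sorted[6] = ttle$ke  (last char: 'e')
Last column: elk$tte
Original string S is at sorted index 3

Answer: elk$tte
3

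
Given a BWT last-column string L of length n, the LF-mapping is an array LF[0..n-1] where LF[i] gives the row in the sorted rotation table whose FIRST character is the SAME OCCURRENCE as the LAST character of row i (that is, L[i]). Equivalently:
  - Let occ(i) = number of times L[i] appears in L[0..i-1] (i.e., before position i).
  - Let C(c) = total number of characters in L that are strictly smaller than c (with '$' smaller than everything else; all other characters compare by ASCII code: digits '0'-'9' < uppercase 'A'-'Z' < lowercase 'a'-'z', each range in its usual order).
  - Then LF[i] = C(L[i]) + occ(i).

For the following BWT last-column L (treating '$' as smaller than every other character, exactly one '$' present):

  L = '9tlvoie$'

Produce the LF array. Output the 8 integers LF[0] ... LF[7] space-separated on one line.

Answer: 1 6 4 7 5 3 2 0

Derivation:
Char counts: '$':1, '9':1, 'e':1, 'i':1, 'l':1, 'o':1, 't':1, 'v':1
C (first-col start): C('$')=0, C('9')=1, C('e')=2, C('i')=3, C('l')=4, C('o')=5, C('t')=6, C('v')=7
L[0]='9': occ=0, LF[0]=C('9')+0=1+0=1
L[1]='t': occ=0, LF[1]=C('t')+0=6+0=6
L[2]='l': occ=0, LF[2]=C('l')+0=4+0=4
L[3]='v': occ=0, LF[3]=C('v')+0=7+0=7
L[4]='o': occ=0, LF[4]=C('o')+0=5+0=5
L[5]='i': occ=0, LF[5]=C('i')+0=3+0=3
L[6]='e': occ=0, LF[6]=C('e')+0=2+0=2
L[7]='$': occ=0, LF[7]=C('$')+0=0+0=0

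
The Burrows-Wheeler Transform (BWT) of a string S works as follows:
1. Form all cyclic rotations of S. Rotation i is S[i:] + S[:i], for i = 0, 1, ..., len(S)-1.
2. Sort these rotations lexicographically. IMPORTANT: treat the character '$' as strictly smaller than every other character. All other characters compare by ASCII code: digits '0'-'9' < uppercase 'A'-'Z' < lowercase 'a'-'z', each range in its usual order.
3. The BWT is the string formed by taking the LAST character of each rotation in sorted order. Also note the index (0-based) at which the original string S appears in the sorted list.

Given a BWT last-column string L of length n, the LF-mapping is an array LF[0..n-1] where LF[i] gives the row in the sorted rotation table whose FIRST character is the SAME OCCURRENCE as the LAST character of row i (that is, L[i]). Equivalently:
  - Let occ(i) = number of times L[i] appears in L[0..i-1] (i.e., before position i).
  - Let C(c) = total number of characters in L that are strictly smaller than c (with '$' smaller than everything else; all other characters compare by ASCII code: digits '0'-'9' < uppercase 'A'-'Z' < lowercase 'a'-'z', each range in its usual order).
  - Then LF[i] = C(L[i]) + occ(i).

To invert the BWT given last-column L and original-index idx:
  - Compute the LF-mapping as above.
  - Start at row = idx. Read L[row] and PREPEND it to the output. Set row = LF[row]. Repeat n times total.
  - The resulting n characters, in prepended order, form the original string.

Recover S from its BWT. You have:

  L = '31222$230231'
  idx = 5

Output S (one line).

LF mapping: 9 2 4 5 6 0 7 10 1 8 11 3
Walk LF starting at row 5, prepending L[row]:
  step 1: row=5, L[5]='$', prepend. Next row=LF[5]=0
  step 2: row=0, L[0]='3', prepend. Next row=LF[0]=9
  step 3: row=9, L[9]='2', prepend. Next row=LF[9]=8
  step 4: row=8, L[8]='0', prepend. Next row=LF[8]=1
  step 5: row=1, L[1]='1', prepend. Next row=LF[1]=2
  step 6: row=2, L[2]='2', prepend. Next row=LF[2]=4
  step 7: row=4, L[4]='2', prepend. Next row=LF[4]=6
  step 8: row=6, L[6]='2', prepend. Next row=LF[6]=7
  step 9: row=7, L[7]='3', prepend. Next row=LF[7]=10
  step 10: row=10, L[10]='3', prepend. Next row=LF[10]=11
  step 11: row=11, L[11]='1', prepend. Next row=LF[11]=3
  step 12: row=3, L[3]='2', prepend. Next row=LF[3]=5
Reversed output: 21332221023$

Answer: 21332221023$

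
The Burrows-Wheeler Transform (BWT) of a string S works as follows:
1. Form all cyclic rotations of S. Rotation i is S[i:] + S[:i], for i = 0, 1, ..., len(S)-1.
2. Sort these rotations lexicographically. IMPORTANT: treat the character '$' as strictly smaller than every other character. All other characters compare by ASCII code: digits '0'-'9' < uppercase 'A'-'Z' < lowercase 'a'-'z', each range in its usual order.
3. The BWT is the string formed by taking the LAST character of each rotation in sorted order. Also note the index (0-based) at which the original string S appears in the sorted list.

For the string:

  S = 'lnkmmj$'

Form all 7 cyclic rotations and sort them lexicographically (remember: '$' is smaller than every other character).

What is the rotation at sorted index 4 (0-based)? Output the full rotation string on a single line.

Answer: mj$lnkm

Derivation:
All 7 rotations (rotation i = S[i:]+S[:i]):
  rot[0] = lnkmmj$
  rot[1] = nkmmj$l
  rot[2] = kmmj$ln
  rot[3] = mmj$lnk
  rot[4] = mj$lnkm
  rot[5] = j$lnkmm
  rot[6] = $lnkmmj
Sorted (with $ < everything):
  sorted[0] = $lnkmmj
  sorted[1] = j$lnkmm
  sorted[2] = kmmj$ln
  sorted[3] = lnkmmj$
  sorted[4] = mj$lnkm
  sorted[5] = mmj$lnk
  sorted[6] = nkmmj$l
sorted[4] = mj$lnkm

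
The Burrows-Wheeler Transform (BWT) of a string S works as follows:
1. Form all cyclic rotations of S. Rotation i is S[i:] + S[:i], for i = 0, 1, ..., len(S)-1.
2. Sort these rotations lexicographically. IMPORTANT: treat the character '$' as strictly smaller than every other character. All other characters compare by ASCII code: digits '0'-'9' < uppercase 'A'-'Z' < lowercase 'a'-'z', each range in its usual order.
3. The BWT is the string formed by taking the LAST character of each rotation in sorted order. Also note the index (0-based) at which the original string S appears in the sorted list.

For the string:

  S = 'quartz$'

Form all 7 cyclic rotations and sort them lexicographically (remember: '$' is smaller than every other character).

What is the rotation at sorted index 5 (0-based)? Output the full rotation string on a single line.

Answer: uartz$q

Derivation:
All 7 rotations (rotation i = S[i:]+S[:i]):
  rot[0] = quartz$
  rot[1] = uartz$q
  rot[2] = artz$qu
  rot[3] = rtz$qua
  rot[4] = tz$quar
  rot[5] = z$quart
  rot[6] = $quartz
Sorted (with $ < everything):
  sorted[0] = $quartz
  sorted[1] = artz$qu
  sorted[2] = quartz$
  sorted[3] = rtz$qua
  sorted[4] = tz$quar
  sorted[5] = uartz$q
  sorted[6] = z$quart
sorted[5] = uartz$q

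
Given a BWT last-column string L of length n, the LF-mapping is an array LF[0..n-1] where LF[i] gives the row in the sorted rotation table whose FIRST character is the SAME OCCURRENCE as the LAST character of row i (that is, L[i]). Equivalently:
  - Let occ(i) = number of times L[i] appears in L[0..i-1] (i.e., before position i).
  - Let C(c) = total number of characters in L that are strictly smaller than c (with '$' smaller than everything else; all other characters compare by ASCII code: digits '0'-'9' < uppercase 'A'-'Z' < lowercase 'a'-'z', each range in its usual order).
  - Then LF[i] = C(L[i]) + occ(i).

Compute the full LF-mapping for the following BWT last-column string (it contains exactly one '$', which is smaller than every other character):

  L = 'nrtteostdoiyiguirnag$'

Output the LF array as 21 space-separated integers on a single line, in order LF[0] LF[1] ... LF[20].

Answer: 9 13 16 17 3 11 15 18 2 12 6 20 7 4 19 8 14 10 1 5 0

Derivation:
Char counts: '$':1, 'a':1, 'd':1, 'e':1, 'g':2, 'i':3, 'n':2, 'o':2, 'r':2, 's':1, 't':3, 'u':1, 'y':1
C (first-col start): C('$')=0, C('a')=1, C('d')=2, C('e')=3, C('g')=4, C('i')=6, C('n')=9, C('o')=11, C('r')=13, C('s')=15, C('t')=16, C('u')=19, C('y')=20
L[0]='n': occ=0, LF[0]=C('n')+0=9+0=9
L[1]='r': occ=0, LF[1]=C('r')+0=13+0=13
L[2]='t': occ=0, LF[2]=C('t')+0=16+0=16
L[3]='t': occ=1, LF[3]=C('t')+1=16+1=17
L[4]='e': occ=0, LF[4]=C('e')+0=3+0=3
L[5]='o': occ=0, LF[5]=C('o')+0=11+0=11
L[6]='s': occ=0, LF[6]=C('s')+0=15+0=15
L[7]='t': occ=2, LF[7]=C('t')+2=16+2=18
L[8]='d': occ=0, LF[8]=C('d')+0=2+0=2
L[9]='o': occ=1, LF[9]=C('o')+1=11+1=12
L[10]='i': occ=0, LF[10]=C('i')+0=6+0=6
L[11]='y': occ=0, LF[11]=C('y')+0=20+0=20
L[12]='i': occ=1, LF[12]=C('i')+1=6+1=7
L[13]='g': occ=0, LF[13]=C('g')+0=4+0=4
L[14]='u': occ=0, LF[14]=C('u')+0=19+0=19
L[15]='i': occ=2, LF[15]=C('i')+2=6+2=8
L[16]='r': occ=1, LF[16]=C('r')+1=13+1=14
L[17]='n': occ=1, LF[17]=C('n')+1=9+1=10
L[18]='a': occ=0, LF[18]=C('a')+0=1+0=1
L[19]='g': occ=1, LF[19]=C('g')+1=4+1=5
L[20]='$': occ=0, LF[20]=C('$')+0=0+0=0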